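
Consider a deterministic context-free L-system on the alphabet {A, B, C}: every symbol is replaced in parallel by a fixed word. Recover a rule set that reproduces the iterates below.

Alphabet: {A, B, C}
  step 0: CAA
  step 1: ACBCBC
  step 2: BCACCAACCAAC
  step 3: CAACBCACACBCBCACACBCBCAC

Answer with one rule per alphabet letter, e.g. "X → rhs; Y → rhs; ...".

  step 2 ⇒ step 3: BCACCAACCAAC ⇒ CA·AC·BC·AC·AC·BC·BC·AC·AC·BC·BC·AC
    A ↦ BC
    B ↦ CA
    C ↦ AC

A->BC, B->CA, C->AC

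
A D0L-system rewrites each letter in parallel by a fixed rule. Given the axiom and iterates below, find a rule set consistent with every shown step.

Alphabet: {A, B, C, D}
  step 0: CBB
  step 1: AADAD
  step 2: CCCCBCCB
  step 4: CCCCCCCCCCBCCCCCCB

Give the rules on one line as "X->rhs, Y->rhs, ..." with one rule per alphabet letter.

A->CC, B->AD, C->A, D->B

  step 1 ⇒ step 2: AADAD ⇒ CC·CC·B·CC·B
    A ↦ CC
    D ↦ B
  step 0 ⇒ step 1: CBB ⇒ A·AD·AD
    B ↦ AD
  step 0 ⇒ step 1: CBB ⇒ A·AD·AD
    C ↦ A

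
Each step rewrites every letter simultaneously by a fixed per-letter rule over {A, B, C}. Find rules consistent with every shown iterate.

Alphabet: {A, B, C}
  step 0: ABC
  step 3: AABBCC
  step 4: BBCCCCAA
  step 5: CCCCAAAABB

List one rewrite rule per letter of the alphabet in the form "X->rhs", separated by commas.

A->B, B->CC, C->A

  step 4 ⇒ step 5: BBCCCCAA ⇒ CC·CC·A·A·A·A·B·B
    A ↦ B
    B ↦ CC
    C ↦ A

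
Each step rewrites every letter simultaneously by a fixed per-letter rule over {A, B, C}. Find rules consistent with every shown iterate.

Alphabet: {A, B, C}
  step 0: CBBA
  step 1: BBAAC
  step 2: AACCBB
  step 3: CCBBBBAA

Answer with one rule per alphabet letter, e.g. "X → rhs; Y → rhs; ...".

A->C, B->A, C->BB

  step 2 ⇒ step 3: AACCBB ⇒ C·C·BB·BB·A·A
    A ↦ C
    B ↦ A
    C ↦ BB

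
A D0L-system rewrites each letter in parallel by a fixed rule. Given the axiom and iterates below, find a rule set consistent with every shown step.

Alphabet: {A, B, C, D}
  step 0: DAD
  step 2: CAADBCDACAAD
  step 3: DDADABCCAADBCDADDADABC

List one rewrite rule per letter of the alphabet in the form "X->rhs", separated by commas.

  step 2 ⇒ step 3: CAADBCDACAAD ⇒ D·DA·DA·BC·CAA·D·BC·DA·D·DA·DA·BC
    A ↦ DA
    B ↦ CAA
    C ↦ D
    D ↦ BC

A->DA, B->CAA, C->D, D->BC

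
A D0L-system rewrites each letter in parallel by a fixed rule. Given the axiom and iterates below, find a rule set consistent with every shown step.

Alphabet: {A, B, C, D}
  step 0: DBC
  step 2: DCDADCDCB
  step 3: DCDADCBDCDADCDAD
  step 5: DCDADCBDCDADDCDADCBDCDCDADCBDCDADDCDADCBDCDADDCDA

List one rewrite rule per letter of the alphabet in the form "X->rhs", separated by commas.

  step 2 ⇒ step 3: DCDADCDCB ⇒ DC·DA·DC·B·DC·DA·DC·DA·D
    A ↦ B
    B ↦ D
    C ↦ DA
    D ↦ DC

A->B, B->D, C->DA, D->DC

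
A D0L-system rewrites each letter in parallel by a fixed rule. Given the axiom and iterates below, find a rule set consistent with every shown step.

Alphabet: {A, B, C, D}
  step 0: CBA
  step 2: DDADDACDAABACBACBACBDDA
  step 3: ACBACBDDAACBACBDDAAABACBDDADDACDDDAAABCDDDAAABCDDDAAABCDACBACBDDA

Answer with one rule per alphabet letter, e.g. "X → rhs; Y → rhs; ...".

A->DDA, B->CD, C->AAB, D->ACB

  step 2 ⇒ step 3: DDADDACDAABACBACBACBDDA ⇒ ACB·ACB·DDA·ACB·ACB·DDA·AAB·ACB·DDA·DDA·CD·DDA·AAB·CD·DDA·AAB·CD·DDA·AAB·CD·ACB·ACB·DDA
    A ↦ DDA
    B ↦ CD
    C ↦ AAB
    D ↦ ACB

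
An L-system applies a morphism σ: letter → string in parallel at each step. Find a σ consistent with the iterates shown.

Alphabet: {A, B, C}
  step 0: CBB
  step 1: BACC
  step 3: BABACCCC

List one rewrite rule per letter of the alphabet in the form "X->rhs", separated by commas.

A->C, B->C, C->BA

  step 0 ⇒ step 1: CBB ⇒ BA·C·C
    B ↦ C
    C ↦ BA
    A ↦ C  (constrained at step 1)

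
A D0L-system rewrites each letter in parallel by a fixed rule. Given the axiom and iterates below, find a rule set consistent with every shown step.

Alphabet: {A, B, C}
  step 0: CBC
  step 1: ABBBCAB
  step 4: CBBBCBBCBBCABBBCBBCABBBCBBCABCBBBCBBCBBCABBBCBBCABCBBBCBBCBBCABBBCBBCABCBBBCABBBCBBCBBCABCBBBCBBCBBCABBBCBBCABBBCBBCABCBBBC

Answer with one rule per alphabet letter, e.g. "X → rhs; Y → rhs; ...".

A->CB, B->BBC, C->AB

  step 0 ⇒ step 1: CBC ⇒ AB·BBC·AB
    B ↦ BBC
    C ↦ AB
    A ↦ CB  (constrained at step 1)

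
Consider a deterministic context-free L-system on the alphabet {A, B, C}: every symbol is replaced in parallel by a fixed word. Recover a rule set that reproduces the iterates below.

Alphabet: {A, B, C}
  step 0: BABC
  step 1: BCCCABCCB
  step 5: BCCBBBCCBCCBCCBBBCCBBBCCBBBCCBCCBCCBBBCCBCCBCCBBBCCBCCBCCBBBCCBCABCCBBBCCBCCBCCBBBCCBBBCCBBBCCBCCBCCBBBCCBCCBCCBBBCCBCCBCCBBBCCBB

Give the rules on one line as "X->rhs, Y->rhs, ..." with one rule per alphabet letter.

A->CA, B->BCC, C->B

  step 0 ⇒ step 1: BABC ⇒ BCC·CA·BCC·B
    A ↦ CA
    B ↦ BCC
    C ↦ B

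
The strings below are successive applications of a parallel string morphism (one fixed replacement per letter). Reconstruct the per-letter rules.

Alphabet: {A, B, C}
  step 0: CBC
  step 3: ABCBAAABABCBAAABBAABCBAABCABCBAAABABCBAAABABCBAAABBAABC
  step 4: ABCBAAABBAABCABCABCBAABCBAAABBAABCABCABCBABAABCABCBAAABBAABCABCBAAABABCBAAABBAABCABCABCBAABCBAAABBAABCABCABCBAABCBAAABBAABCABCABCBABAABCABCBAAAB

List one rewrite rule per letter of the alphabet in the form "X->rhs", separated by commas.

A->ABC, B->BA, C->AAB

  step 3 ⇒ step 4: ABCBAAABABCBAAABBAABCBAABCABCBAAABABCBAAABABCBAAABBAABC ⇒ ABC·BA·AAB·BA·ABC·ABC·ABC·BA·ABC·BA·AAB·BA·ABC·ABC·ABC·BA·BA·ABC·ABC·BA·AAB·BA·ABC·ABC·BA·AAB·ABC·BA·AAB·BA·ABC·ABC·ABC·BA·ABC·BA·AAB·BA·ABC·ABC·ABC·BA·ABC·BA·AAB·BA·ABC·ABC·ABC·BA·BA·ABC·ABC·BA·AAB
    A ↦ ABC
    B ↦ BA
    C ↦ AAB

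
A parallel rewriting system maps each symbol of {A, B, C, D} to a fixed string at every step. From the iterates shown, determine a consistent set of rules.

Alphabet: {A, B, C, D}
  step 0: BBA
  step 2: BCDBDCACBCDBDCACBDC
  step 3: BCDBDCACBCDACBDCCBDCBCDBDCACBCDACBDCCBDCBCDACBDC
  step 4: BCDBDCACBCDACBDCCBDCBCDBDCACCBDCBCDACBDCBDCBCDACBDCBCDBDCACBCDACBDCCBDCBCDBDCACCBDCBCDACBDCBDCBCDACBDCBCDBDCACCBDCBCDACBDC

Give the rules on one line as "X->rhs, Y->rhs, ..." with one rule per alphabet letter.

A->C, B->BCD, C->BDC, D->AC

  step 3 ⇒ step 4: BCDBDCACBCDACBDCCBDCBCDBDCACBCDACBDCCBDCBCDACBDC ⇒ BCD·BDC·AC·BCD·AC·BDC·C·BDC·BCD·BDC·AC·C·BDC·BCD·AC·BDC·BDC·BCD·AC·BDC·BCD·BDC·AC·BCD·AC·BDC·C·BDC·BCD·BDC·AC·C·BDC·BCD·AC·BDC·BDC·BCD·AC·BDC·BCD·BDC·AC·C·BDC·BCD·AC·BDC
    A ↦ C
    B ↦ BCD
    C ↦ BDC
    D ↦ AC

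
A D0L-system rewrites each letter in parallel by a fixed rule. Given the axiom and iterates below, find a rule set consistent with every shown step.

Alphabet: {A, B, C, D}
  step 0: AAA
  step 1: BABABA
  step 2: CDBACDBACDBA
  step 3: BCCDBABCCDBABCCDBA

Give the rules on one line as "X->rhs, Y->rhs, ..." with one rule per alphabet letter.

  step 2 ⇒ step 3: CDBACDBACDBA ⇒ B·C·CD·BA·B·C·CD·BA·B·C·CD·BA
    A ↦ BA
    B ↦ CD
    C ↦ B
    D ↦ C

A->BA, B->CD, C->B, D->C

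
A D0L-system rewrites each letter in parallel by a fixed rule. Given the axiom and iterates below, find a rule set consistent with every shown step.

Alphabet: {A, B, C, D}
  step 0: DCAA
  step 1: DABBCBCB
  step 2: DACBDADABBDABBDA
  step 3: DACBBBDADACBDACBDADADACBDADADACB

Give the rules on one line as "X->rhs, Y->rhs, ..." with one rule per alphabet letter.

A->CB, B->DA, C->BB, D->DA

  step 2 ⇒ step 3: DACBDADABBDABBDA ⇒ DA·CB·BB·DA·DA·CB·DA·CB·DA·DA·DA·CB·DA·DA·DA·CB
    A ↦ CB
    B ↦ DA
    C ↦ BB
    D ↦ DA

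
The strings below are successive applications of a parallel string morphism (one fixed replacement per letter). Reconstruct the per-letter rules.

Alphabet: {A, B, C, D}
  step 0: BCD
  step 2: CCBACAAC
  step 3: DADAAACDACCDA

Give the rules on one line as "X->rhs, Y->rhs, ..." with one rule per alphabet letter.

  step 2 ⇒ step 3: CCBACAAC ⇒ DA·DA·AA·C·DA·C·C·DA
    A ↦ C
    B ↦ AA
    C ↦ DA
    D ↦ BA  (constrained at step 0)

A->C, B->AA, C->DA, D->BA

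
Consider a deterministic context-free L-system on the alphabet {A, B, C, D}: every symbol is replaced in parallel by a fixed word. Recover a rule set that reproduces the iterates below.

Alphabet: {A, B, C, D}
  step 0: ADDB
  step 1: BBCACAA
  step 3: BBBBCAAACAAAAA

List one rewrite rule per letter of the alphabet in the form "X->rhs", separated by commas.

A->BB, B->A, C->D, D->CA

  step 0 ⇒ step 1: ADDB ⇒ BB·CA·CA·A
    A ↦ BB
    B ↦ A
    D ↦ CA
    C ↦ D  (constrained at step 1)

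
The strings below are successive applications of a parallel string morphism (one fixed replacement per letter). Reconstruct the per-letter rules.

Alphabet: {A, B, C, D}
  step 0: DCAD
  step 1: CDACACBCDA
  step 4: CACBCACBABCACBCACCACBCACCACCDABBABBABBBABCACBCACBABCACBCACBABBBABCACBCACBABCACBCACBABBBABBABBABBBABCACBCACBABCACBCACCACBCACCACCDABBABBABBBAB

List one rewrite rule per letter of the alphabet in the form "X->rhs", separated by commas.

A->B, B->BAB, C->CAC, D->CDA

  step 0 ⇒ step 1: DCAD ⇒ CDA·CAC·B·CDA
    A ↦ B
    C ↦ CAC
    D ↦ CDA
    B ↦ BAB  (constrained at step 1)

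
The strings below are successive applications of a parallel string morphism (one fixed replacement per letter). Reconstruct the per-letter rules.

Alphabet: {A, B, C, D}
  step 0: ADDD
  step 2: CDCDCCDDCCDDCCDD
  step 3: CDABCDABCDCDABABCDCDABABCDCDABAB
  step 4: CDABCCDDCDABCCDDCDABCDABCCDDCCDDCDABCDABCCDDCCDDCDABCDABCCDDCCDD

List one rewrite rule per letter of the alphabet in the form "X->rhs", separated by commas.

A->CC, B->DD, C->CD, D->AB

  step 3 ⇒ step 4: CDABCDABCDCDABABCDCDABABCDCDABAB ⇒ CD·AB·CC·DD·CD·AB·CC·DD·CD·AB·CD·AB·CC·DD·CC·DD·CD·AB·CD·AB·CC·DD·CC·DD·CD·AB·CD·AB·CC·DD·CC·DD
    A ↦ CC
    B ↦ DD
    C ↦ CD
    D ↦ AB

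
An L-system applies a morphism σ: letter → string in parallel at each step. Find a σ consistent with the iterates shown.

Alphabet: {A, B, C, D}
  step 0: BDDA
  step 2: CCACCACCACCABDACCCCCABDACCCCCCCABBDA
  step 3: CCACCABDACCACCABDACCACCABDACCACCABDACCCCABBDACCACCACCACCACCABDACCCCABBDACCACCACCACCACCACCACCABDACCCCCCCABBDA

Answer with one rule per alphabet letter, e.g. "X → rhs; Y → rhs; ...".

  step 2 ⇒ step 3: CCACCACCACCABDACCCCCABDACCCCCCCABBDA ⇒ CCA·CCA·BDA·CCA·CCA·BDA·CCA·CCA·BDA·CCA·CCA·BDA·CCC·CAB·BDA·CCA·CCA·CCA·CCA·CCA·BDA·CCC·CAB·BDA·CCA·CCA·CCA·CCA·CCA·CCA·CCA·BDA·CCC·CCC·CAB·BDA
    A ↦ BDA
    B ↦ CCC
    C ↦ CCA
    D ↦ CAB

A->BDA, B->CCC, C->CCA, D->CAB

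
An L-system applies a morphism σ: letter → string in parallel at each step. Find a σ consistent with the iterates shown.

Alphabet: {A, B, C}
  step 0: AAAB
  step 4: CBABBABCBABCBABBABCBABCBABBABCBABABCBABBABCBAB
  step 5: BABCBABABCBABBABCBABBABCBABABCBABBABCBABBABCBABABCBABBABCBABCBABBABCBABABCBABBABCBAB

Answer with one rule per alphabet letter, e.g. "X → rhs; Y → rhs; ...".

  step 4 ⇒ step 5: CBABBABCBABCBABBABCBABCBABBABCBABABCBABBABCBAB ⇒ B·AB·CB·AB·AB·CB·AB·B·AB·CB·AB·B·AB·CB·AB·AB·CB·AB·B·AB·CB·AB·B·AB·CB·AB·AB·CB·AB·B·AB·CB·AB·CB·AB·B·AB·CB·AB·AB·CB·AB·B·AB·CB·AB
    A ↦ CB
    B ↦ AB
    C ↦ B

A->CB, B->AB, C->B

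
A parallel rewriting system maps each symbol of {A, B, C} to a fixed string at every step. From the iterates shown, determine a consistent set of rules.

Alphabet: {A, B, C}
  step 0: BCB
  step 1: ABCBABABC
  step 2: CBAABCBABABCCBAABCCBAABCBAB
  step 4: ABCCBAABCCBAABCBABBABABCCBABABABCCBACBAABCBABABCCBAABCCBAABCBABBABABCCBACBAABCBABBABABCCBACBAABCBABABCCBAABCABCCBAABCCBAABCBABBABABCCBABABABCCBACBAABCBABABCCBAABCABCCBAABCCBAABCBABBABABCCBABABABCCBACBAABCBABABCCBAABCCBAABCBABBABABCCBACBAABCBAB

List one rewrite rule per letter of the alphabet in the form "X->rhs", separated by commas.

A->CBA, B->ABC, C->BAB

  step 1 ⇒ step 2: ABCBABABC ⇒ CBA·ABC·BAB·ABC·CBA·ABC·CBA·ABC·BAB
    A ↦ CBA
    B ↦ ABC
    C ↦ BAB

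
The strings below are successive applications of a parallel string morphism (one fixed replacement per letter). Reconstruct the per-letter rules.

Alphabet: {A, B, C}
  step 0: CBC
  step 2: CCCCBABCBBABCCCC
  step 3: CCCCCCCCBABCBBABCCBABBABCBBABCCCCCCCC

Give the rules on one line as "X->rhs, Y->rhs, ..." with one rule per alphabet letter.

  step 2 ⇒ step 3: CCCCBABCBBABCCCC ⇒ CC·CC·CC·CC·BAB·CB·BAB·CC·BAB·BAB·CB·BAB·CC·CC·CC·CC
    A ↦ CB
    B ↦ BAB
    C ↦ CC

A->CB, B->BAB, C->CC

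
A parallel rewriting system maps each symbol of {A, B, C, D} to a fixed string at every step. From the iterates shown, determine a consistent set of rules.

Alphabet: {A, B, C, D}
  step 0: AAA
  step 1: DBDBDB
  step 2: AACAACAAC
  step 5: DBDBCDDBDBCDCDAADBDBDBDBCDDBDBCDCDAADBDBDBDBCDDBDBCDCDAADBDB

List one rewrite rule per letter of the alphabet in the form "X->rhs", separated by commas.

A->DB, B->C, C->CD, D->AA

  step 1 ⇒ step 2: DBDBDB ⇒ AA·C·AA·C·AA·C
    B ↦ C
    D ↦ AA
  step 0 ⇒ step 1: AAA ⇒ DB·DB·DB
    A ↦ DB
    C ↦ CD  (constrained at step 2)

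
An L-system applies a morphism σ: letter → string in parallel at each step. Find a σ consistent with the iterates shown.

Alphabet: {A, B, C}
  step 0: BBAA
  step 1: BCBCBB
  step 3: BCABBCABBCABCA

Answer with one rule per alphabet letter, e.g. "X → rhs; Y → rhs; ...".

A->B, B->BC, C->A

  step 0 ⇒ step 1: BBAA ⇒ BC·BC·B·B
    A ↦ B
    B ↦ BC
    C ↦ A  (constrained at step 1)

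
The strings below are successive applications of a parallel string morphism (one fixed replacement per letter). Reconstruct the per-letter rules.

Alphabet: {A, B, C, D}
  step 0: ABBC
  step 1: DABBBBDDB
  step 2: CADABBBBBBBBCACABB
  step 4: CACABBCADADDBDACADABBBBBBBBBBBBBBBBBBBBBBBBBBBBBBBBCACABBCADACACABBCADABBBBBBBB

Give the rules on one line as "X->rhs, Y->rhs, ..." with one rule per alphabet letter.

A->DA, B->BB, C->DDB, D->CA

  step 1 ⇒ step 2: DABBBBDDB ⇒ CA·DA·BB·BB·BB·BB·CA·CA·BB
    A ↦ DA
    B ↦ BB
    D ↦ CA
  step 0 ⇒ step 1: ABBC ⇒ DA·BB·BB·DDB
    C ↦ DDB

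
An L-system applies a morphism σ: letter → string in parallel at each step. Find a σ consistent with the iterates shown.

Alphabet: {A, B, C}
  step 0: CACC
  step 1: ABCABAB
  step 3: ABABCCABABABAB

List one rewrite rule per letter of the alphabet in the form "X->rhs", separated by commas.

  step 0 ⇒ step 1: CACC ⇒ AB·C·AB·AB
    A ↦ C
    C ↦ AB
    B ↦ C  (constrained at step 1)

A->C, B->C, C->AB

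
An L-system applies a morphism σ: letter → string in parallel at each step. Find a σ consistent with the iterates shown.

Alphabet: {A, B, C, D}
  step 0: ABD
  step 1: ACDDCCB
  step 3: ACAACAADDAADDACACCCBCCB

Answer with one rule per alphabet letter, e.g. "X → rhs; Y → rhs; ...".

A->AC, B->DD, C->A, D->CCB

  step 0 ⇒ step 1: ABD ⇒ AC·DD·CCB
    A ↦ AC
    B ↦ DD
    D ↦ CCB
    C ↦ A  (constrained at step 1)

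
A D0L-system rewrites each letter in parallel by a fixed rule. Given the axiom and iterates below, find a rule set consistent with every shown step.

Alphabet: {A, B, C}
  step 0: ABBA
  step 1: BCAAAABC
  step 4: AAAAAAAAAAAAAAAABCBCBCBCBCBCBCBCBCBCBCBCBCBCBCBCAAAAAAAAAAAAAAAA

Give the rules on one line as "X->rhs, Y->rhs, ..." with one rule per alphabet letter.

  step 0 ⇒ step 1: ABBA ⇒ BC·AA·AA·BC
    A ↦ BC
    B ↦ AA
    C ↦ AA  (constrained at step 1)

A->BC, B->AA, C->AA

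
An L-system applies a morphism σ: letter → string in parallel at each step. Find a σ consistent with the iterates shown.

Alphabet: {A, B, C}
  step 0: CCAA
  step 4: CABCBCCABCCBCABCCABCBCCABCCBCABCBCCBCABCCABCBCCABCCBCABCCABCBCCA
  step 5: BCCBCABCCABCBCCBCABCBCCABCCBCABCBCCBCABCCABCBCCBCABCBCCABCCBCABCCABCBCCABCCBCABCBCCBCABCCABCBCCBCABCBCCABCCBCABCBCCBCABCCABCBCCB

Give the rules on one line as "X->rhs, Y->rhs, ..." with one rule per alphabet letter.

A->CB, B->CA, C->BC

  step 4 ⇒ step 5: CABCBCCABCCBCABCCABCBCCABCCBCABCBCCBCABCCABCBCCABCCBCABCCABCBCCA ⇒ BC·CB·CA·BC·CA·BC·BC·CB·CA·BC·BC·CA·BC·CB·CA·BC·BC·CB·CA·BC·CA·BC·BC·CB·CA·BC·BC·CA·BC·CB·CA·BC·CA·BC·BC·CA·BC·CB·CA·BC·BC·CB·CA·BC·CA·BC·BC·CB·CA·BC·BC·CA·BC·CB·CA·BC·BC·CB·CA·BC·CA·BC·BC·CB
    A ↦ CB
    B ↦ CA
    C ↦ BC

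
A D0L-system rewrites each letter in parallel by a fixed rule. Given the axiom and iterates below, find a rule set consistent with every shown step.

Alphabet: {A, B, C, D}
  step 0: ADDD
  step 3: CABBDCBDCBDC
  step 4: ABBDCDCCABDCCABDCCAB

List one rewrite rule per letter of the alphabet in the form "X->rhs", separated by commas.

  step 3 ⇒ step 4: CABBDCBDCBDC ⇒ AB·B·DC·DC·C·AB·DC·C·AB·DC·C·AB
    A ↦ B
    B ↦ DC
    C ↦ AB
    D ↦ C

A->B, B->DC, C->AB, D->C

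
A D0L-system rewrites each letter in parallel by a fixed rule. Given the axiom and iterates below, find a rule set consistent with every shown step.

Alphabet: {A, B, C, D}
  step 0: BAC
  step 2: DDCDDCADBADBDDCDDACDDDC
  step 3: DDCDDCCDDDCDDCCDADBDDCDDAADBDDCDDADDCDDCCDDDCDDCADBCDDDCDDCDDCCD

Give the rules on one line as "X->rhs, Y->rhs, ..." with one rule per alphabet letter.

  step 2 ⇒ step 3: DDCDDCADBADBDDCDDACDDDC ⇒ DDC·DDC·CD·DDC·DDC·CD·ADB·DDC·DDA·ADB·DDC·DDA·DDC·DDC·CD·DDC·DDC·ADB·CD·DDC·DDC·DDC·CD
    A ↦ ADB
    B ↦ DDA
    C ↦ CD
    D ↦ DDC

A->ADB, B->DDA, C->CD, D->DDC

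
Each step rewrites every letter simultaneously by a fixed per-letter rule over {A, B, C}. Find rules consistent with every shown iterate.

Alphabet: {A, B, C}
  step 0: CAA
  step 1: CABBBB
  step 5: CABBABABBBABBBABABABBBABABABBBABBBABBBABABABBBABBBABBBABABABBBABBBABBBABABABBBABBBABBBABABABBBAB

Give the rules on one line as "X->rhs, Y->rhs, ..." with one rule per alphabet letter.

  step 0 ⇒ step 1: CAA ⇒ CA·BB·BB
    A ↦ BB
    C ↦ CA
    B ↦ AB  (constrained at step 1)

A->BB, B->AB, C->CA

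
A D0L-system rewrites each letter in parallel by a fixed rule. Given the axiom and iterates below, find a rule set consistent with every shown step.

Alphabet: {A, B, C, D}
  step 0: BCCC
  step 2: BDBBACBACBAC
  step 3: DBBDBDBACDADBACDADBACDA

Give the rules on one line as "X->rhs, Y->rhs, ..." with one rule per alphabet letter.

A->AC, B->DB, C->DA, D->B

  step 2 ⇒ step 3: BDBBACBACBAC ⇒ DB·B·DB·DB·AC·DA·DB·AC·DA·DB·AC·DA
    A ↦ AC
    B ↦ DB
    C ↦ DA
    D ↦ B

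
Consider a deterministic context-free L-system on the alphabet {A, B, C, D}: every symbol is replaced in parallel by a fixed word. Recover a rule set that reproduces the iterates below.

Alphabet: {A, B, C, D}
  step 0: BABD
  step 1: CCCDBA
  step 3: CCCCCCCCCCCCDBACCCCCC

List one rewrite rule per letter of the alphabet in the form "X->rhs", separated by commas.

  step 0 ⇒ step 1: BABD ⇒ C·C·C·DBA
    A ↦ C
    B ↦ C
    D ↦ DBA
    C ↦ CC  (constrained at step 1)

A->C, B->C, C->CC, D->DBA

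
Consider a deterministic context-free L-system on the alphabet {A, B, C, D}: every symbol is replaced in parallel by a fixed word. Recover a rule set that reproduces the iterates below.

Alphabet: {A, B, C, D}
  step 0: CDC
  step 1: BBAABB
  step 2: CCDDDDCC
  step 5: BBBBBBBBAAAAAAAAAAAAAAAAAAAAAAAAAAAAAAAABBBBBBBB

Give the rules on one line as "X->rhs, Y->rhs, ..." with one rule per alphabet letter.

A->DD, B->C, C->BB, D->AA

  step 1 ⇒ step 2: BBAABB ⇒ C·C·DD·DD·C·C
    A ↦ DD
    B ↦ C
  step 0 ⇒ step 1: CDC ⇒ BB·AA·BB
    C ↦ BB
  step 0 ⇒ step 1: CDC ⇒ BB·AA·BB
    D ↦ AA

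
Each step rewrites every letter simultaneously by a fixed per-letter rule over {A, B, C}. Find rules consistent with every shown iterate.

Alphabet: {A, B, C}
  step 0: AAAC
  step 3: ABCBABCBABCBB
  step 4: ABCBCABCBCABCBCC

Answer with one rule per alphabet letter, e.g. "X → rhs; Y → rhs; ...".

A->AB, B->C, C->B

  step 3 ⇒ step 4: ABCBABCBABCBB ⇒ AB·C·B·C·AB·C·B·C·AB·C·B·C·C
    A ↦ AB
    B ↦ C
    C ↦ B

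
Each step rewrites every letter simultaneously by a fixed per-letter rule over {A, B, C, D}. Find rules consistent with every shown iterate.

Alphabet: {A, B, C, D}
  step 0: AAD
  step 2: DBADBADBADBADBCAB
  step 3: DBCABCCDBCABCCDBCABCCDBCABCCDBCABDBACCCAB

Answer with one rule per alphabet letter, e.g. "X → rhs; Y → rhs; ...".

  step 2 ⇒ step 3: DBADBADBADBADBCAB ⇒ DB·CAB·CC·DB·CAB·CC·DB·CAB·CC·DB·CAB·CC·DB·CAB·DBA·CC·CAB
    A ↦ CC
    B ↦ CAB
    C ↦ DBA
    D ↦ DB

A->CC, B->CAB, C->DBA, D->DB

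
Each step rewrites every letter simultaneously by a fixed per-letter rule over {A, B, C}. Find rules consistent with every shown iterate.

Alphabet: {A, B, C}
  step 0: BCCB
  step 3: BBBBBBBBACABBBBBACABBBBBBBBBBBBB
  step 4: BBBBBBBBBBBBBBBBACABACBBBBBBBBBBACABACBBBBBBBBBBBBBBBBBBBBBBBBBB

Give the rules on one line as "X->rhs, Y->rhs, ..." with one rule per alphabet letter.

  step 3 ⇒ step 4: BBBBBBBBACABBBBBACABBBBBBBBBBBBB ⇒ BB·BB·BB·BB·BB·BB·BB·BB·AC·AB·AC·BB·BB·BB·BB·BB·AC·AB·AC·BB·BB·BB·BB·BB·BB·BB·BB·BB·BB·BB·BB·BB
    A ↦ AC
    B ↦ BB
    C ↦ AB

A->AC, B->BB, C->AB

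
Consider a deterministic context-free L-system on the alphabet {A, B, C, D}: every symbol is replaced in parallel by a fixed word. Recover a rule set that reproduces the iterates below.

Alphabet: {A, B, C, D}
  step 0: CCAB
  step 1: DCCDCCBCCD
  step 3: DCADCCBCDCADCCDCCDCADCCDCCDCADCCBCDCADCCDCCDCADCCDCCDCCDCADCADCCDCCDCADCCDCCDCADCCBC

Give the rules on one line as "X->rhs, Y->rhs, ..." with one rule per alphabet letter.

A->BC, B->CD, C->DCC, D->DCA

  step 0 ⇒ step 1: CCAB ⇒ DCC·DCC·BC·CD
    A ↦ BC
    B ↦ CD
    C ↦ DCC
    D ↦ DCA  (constrained at step 1)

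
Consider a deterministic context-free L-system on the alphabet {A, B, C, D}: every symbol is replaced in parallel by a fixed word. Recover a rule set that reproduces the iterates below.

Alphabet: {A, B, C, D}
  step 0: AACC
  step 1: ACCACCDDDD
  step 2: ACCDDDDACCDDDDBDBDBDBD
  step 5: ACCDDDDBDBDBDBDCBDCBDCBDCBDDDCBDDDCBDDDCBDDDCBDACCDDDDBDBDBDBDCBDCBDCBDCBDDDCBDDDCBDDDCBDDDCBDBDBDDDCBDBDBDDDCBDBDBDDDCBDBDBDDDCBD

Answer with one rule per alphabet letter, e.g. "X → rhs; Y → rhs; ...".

  step 1 ⇒ step 2: ACCACCDDDD ⇒ ACC·DD·DD·ACC·DD·DD·BD·BD·BD·BD
    A ↦ ACC
    C ↦ DD
    D ↦ BD
    B ↦ C  (constrained at step 2)

A->ACC, B->C, C->DD, D->BD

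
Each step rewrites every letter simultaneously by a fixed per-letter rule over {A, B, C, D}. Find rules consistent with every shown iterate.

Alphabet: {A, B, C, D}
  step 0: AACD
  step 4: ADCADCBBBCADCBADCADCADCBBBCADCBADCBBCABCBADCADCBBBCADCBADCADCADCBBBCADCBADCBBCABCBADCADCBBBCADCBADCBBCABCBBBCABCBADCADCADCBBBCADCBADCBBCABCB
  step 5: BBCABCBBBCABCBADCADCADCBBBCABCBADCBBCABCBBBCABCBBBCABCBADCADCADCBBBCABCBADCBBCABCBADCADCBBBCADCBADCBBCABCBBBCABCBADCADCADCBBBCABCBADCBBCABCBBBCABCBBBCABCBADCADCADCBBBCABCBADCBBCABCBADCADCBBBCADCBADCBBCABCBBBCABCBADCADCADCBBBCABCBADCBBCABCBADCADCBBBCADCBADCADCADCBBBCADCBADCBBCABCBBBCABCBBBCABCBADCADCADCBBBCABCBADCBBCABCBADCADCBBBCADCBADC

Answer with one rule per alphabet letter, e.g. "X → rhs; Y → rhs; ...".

  step 4 ⇒ step 5: ADCADCBBBCADCBADCADCADCBBBCADCBADCBBCABCBADCADCBBBCADCBADCADCADCBBBCADCBADCBBCABCBADCADCBBBCADCBADCBBCABCBBBCABCBADCADCADCBBBCADCBADCBBCABCB ⇒ BBC·ABC·B·BBC·ABC·B·ADC·ADC·ADC·B·BBC·ABC·B·ADC·BBC·ABC·B·BBC·ABC·B·BBC·ABC·B·ADC·ADC·ADC·B·BBC·ABC·B·ADC·BBC·ABC·B·ADC·ADC·B·BBC·ADC·B·ADC·BBC·ABC·B·BBC·ABC·B·ADC·ADC·ADC·B·BBC·ABC·B·ADC·BBC·ABC·B·BBC·ABC·B·BBC·ABC·B·ADC·ADC·ADC·B·BBC·ABC·B·ADC·BBC·ABC·B·ADC·ADC·B·BBC·ADC·B·ADC·BBC·ABC·B·BBC·ABC·B·ADC·ADC·ADC·B·BBC·ABC·B·ADC·BBC·ABC·B·ADC·ADC·B·BBC·ADC·B·ADC·ADC·ADC·B·BBC·ADC·B·ADC·BBC·ABC·B·BBC·ABC·B·BBC·ABC·B·ADC·ADC·ADC·B·BBC·ABC·B·ADC·BBC·ABC·B·ADC·ADC·B·BBC·ADC·B·ADC
    A ↦ BBC
    B ↦ ADC
    C ↦ B
    D ↦ ABC

A->BBC, B->ADC, C->B, D->ABC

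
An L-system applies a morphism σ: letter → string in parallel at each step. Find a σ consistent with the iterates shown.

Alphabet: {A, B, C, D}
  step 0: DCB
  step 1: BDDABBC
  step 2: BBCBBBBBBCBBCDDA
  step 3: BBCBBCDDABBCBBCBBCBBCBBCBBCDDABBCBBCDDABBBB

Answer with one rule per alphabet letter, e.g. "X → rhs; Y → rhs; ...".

A->BB, B->BBC, C->DDA, D->B

  step 2 ⇒ step 3: BBCBBBBBBCBBCDDA ⇒ BBC·BBC·DDA·BBC·BBC·BBC·BBC·BBC·BBC·DDA·BBC·BBC·DDA·B·B·BB
    A ↦ BB
    B ↦ BBC
    C ↦ DDA
    D ↦ B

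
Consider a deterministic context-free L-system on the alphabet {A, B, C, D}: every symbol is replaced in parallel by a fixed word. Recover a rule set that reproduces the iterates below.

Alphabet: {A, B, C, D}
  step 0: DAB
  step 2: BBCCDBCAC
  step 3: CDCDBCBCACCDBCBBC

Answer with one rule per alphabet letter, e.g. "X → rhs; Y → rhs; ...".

  step 2 ⇒ step 3: BBCCDBCAC ⇒ CD·CD·BC·BC·AC·CD·BC·B·BC
    A ↦ B
    B ↦ CD
    C ↦ BC
    D ↦ AC

A->B, B->CD, C->BC, D->AC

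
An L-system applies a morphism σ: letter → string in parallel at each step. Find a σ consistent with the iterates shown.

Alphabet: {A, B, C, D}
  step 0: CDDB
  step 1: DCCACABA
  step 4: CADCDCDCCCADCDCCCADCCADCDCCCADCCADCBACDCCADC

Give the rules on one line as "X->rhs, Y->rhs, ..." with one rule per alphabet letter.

  step 0 ⇒ step 1: CDDB ⇒ DC·CA·CA·BA
    B ↦ BA
    C ↦ DC
    D ↦ CA
    A ↦ C  (constrained at step 1)

A->C, B->BA, C->DC, D->CA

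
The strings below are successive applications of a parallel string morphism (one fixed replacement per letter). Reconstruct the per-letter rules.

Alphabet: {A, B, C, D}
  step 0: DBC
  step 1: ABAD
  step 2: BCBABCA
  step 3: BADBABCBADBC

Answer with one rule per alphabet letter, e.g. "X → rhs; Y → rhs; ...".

  step 2 ⇒ step 3: BCBABCA ⇒ BA·D·BA·BC·BA·D·BC
    A ↦ BC
    B ↦ BA
    C ↦ D
  step 0 ⇒ step 1: DBC ⇒ A·BA·D
    D ↦ A

A->BC, B->BA, C->D, D->A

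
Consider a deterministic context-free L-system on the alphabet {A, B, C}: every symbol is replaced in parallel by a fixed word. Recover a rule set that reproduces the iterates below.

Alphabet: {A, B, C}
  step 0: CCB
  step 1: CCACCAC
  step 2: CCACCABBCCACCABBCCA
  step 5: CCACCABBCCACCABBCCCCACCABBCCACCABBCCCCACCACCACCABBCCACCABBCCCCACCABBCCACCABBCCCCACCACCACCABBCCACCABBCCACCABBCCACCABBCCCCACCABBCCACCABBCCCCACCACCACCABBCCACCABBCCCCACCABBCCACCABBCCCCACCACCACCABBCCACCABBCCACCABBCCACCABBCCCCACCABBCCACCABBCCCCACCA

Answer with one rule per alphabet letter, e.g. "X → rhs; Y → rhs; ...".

  step 1 ⇒ step 2: CCACCAC ⇒ CCA·CCA·BB·CCA·CCA·BB·CCA
    A ↦ BB
    C ↦ CCA
  step 0 ⇒ step 1: CCB ⇒ CCA·CCA·C
    B ↦ C

A->BB, B->C, C->CCA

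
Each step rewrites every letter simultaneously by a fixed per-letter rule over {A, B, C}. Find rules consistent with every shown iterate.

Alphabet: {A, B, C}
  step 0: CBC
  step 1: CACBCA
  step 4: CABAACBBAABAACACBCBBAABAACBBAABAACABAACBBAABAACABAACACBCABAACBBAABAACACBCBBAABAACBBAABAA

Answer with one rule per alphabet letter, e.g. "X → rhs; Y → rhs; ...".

  step 0 ⇒ step 1: CBC ⇒ CA·CB·CA
    B ↦ CB
    C ↦ CA
    A ↦ BAA  (constrained at step 1)

A->BAA, B->CB, C->CA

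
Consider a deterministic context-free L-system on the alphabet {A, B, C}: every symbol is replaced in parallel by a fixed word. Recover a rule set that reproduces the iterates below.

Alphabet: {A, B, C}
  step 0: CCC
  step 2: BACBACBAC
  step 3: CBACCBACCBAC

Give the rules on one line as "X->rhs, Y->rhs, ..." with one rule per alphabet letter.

  step 2 ⇒ step 3: BACBACBAC ⇒ C·B·AC·C·B·AC·C·B·AC
    A ↦ B
    B ↦ C
    C ↦ AC

A->B, B->C, C->AC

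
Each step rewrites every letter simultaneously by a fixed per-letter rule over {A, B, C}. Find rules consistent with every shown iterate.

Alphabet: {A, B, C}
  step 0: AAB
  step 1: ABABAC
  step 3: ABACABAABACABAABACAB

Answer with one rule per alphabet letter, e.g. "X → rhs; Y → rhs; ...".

  step 0 ⇒ step 1: AAB ⇒ AB·AB·AC
    A ↦ AB
    B ↦ AC
    C ↦ A  (constrained at step 1)

A->AB, B->AC, C->A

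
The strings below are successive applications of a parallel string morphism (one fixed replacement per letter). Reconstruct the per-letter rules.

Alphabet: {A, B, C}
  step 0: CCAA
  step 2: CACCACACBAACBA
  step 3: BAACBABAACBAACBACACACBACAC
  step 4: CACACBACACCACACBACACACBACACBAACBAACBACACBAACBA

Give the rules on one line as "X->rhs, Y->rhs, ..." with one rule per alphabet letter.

A->AC, B->C, C->BA

  step 3 ⇒ step 4: BAACBABAACBAACBACACACBACAC ⇒ C·AC·AC·BA·C·AC·C·AC·AC·BA·C·AC·AC·BA·C·AC·BA·AC·BA·AC·BA·C·AC·BA·AC·BA
    A ↦ AC
    B ↦ C
    C ↦ BA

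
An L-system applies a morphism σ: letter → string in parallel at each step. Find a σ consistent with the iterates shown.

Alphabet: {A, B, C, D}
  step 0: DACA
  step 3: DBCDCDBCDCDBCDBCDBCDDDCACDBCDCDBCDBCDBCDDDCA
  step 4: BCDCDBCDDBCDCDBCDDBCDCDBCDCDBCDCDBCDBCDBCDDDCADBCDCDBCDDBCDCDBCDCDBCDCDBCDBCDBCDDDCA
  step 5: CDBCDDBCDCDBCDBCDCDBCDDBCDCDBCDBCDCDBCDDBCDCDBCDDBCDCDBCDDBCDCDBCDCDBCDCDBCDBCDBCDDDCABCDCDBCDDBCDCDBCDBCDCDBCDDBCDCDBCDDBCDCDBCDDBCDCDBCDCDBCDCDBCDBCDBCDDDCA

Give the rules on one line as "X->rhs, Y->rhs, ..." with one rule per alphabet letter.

  step 4 ⇒ step 5: BCDCDBCDDBCDCDBCDDBCDCDBCDCDBCDCDBCDBCDBCDDDCADBCDCDBCDDBCDCDBCDCDBCDCDBCDBCDBCDDDCA ⇒ C·D·BCD·D·BCD·C·D·BCD·BCD·C·D·BCD·D·BCD·C·D·BCD·BCD·C·D·BCD·D·BCD·C·D·BCD·D·BCD·C·D·BCD·D·BCD·C·D·BCD·C·D·BCD·C·D·BCD·BCD·BCD·D·DCA·BCD·C·D·BCD·D·BCD·C·D·BCD·BCD·C·D·BCD·D·BCD·C·D·BCD·D·BCD·C·D·BCD·D·BCD·C·D·BCD·C·D·BCD·C·D·BCD·BCD·BCD·D·DCA
    A ↦ DCA
    B ↦ C
    C ↦ D
    D ↦ BCD

A->DCA, B->C, C->D, D->BCD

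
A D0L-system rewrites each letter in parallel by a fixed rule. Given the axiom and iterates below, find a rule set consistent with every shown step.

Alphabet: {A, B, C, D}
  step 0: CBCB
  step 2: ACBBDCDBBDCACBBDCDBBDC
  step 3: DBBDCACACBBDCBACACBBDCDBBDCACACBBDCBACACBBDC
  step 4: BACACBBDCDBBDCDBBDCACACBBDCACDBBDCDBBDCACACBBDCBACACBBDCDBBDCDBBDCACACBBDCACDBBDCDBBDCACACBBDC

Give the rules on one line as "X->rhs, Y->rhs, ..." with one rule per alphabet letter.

A->DB, B->AC, C->BDC, D->B

  step 3 ⇒ step 4: DBBDCACACBBDCBACACBBDCDBBDCACACBBDCBACACBBDC ⇒ B·AC·AC·B·BDC·DB·BDC·DB·BDC·AC·AC·B·BDC·AC·DB·BDC·DB·BDC·AC·AC·B·BDC·B·AC·AC·B·BDC·DB·BDC·DB·BDC·AC·AC·B·BDC·AC·DB·BDC·DB·BDC·AC·AC·B·BDC
    A ↦ DB
    B ↦ AC
    C ↦ BDC
    D ↦ B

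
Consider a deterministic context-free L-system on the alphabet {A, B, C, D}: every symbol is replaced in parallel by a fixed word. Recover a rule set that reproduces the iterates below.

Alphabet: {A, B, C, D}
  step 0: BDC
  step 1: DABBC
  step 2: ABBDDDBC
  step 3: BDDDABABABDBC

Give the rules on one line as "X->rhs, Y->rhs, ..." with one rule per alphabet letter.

A->BD, B->D, C->BC, D->AB

  step 2 ⇒ step 3: ABBDDDBC ⇒ BD·D·D·AB·AB·AB·D·BC
    A ↦ BD
    B ↦ D
    C ↦ BC
    D ↦ AB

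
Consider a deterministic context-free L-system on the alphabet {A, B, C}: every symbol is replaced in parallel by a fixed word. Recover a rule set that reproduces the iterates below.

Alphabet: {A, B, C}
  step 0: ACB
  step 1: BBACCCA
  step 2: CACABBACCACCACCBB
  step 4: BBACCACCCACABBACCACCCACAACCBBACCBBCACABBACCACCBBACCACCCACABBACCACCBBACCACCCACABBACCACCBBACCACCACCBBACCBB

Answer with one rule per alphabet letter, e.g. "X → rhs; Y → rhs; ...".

A->BB, B->CA, C->ACC

  step 1 ⇒ step 2: BBACCCA ⇒ CA·CA·BB·ACC·ACC·ACC·BB
    A ↦ BB
    B ↦ CA
    C ↦ ACC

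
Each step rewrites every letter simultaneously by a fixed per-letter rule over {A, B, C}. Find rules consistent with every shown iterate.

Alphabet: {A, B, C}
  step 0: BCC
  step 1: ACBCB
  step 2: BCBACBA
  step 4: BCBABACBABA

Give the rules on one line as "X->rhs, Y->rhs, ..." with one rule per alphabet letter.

A->B, B->A, C->CB

  step 1 ⇒ step 2: ACBCB ⇒ B·CB·A·CB·A
    A ↦ B
    B ↦ A
    C ↦ CB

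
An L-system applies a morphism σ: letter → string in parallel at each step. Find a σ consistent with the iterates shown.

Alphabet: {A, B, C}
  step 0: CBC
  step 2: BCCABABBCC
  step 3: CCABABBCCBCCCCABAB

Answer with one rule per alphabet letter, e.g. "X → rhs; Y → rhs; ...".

  step 2 ⇒ step 3: BCCABABBCC ⇒ CC·AB·AB·B·CC·B·CC·CC·AB·AB
    A ↦ B
    B ↦ CC
    C ↦ AB

A->B, B->CC, C->AB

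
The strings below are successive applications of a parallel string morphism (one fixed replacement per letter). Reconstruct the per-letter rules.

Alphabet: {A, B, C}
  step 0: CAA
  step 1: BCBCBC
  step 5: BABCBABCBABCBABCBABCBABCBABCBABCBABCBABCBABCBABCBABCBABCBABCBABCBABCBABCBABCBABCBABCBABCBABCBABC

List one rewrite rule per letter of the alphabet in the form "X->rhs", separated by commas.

  step 0 ⇒ step 1: CAA ⇒ BC·BC·BC
    A ↦ BC
    C ↦ BC
    B ↦ BA  (constrained at step 1)

A->BC, B->BA, C->BC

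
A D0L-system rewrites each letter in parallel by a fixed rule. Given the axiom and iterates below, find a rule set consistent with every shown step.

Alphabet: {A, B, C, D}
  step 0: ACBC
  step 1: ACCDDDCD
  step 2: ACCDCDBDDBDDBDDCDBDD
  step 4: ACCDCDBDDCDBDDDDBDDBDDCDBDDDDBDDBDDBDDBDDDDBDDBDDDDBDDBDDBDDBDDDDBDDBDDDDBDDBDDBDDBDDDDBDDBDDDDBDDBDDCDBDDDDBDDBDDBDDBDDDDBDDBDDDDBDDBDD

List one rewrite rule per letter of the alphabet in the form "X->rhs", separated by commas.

A->AC, B->DD, C->CD, D->BDD

  step 1 ⇒ step 2: ACCDDDCD ⇒ AC·CD·CD·BDD·BDD·BDD·CD·BDD
    A ↦ AC
    C ↦ CD
    D ↦ BDD
  step 0 ⇒ step 1: ACBC ⇒ AC·CD·DD·CD
    B ↦ DD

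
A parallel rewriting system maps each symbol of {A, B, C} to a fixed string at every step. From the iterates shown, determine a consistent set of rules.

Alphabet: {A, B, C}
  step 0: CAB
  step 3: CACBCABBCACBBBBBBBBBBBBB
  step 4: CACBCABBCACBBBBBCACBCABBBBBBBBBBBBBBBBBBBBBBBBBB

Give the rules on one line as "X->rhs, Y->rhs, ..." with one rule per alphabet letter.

  step 3 ⇒ step 4: CACBCABBCACBBBBBBBBBBBBB ⇒ CA·CB·CA·BB·CA·CB·BB·BB·CA·CB·CA·BB·BB·BB·BB·BB·BB·BB·BB·BB·BB·BB·BB·BB
    A ↦ CB
    B ↦ BB
    C ↦ CA

A->CB, B->BB, C->CA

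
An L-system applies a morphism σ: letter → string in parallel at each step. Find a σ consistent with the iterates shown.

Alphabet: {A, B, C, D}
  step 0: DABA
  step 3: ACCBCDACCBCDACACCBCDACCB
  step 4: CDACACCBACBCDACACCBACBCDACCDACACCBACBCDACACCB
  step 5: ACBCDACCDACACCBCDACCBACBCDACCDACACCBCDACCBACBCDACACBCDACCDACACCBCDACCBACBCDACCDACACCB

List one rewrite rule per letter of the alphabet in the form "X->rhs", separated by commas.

  step 4 ⇒ step 5: CDACACCBACBCDACACCBACBCDACCDACACCBACBCDACACCB ⇒ AC·B·CD·AC·CD·AC·AC·CB·CD·AC·CB·AC·B·CD·AC·CD·AC·AC·CB·CD·AC·CB·AC·B·CD·AC·AC·B·CD·AC·CD·AC·AC·CB·CD·AC·CB·AC·B·CD·AC·CD·AC·AC·CB
    A ↦ CD
    B ↦ CB
    C ↦ AC
    D ↦ B

A->CD, B->CB, C->AC, D->B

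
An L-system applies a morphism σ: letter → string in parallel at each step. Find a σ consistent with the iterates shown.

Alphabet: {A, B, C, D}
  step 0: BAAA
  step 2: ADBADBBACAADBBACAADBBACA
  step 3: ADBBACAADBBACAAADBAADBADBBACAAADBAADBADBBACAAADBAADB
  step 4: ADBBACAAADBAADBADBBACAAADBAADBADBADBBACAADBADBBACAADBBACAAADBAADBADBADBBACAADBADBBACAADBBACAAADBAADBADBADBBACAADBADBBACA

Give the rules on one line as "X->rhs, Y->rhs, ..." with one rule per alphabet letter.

  step 3 ⇒ step 4: ADBBACAADBBACAAADBAADBADBBACAAADBAADBADBBACAAADBAADB ⇒ ADB·BAC·A·A·ADB·A·ADB·ADB·BAC·A·A·ADB·A·ADB·ADB·ADB·BAC·A·ADB·ADB·BAC·A·ADB·BAC·A·A·ADB·A·ADB·ADB·ADB·BAC·A·ADB·ADB·BAC·A·ADB·BAC·A·A·ADB·A·ADB·ADB·ADB·BAC·A·ADB·ADB·BAC·A
    A ↦ ADB
    B ↦ A
    C ↦ A
    D ↦ BAC

A->ADB, B->A, C->A, D->BAC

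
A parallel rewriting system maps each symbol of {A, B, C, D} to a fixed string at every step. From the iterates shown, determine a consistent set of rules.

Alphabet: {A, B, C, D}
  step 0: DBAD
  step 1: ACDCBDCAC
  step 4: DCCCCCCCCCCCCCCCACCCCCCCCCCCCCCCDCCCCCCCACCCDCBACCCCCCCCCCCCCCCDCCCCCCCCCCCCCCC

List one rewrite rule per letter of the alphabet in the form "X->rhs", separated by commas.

  step 0 ⇒ step 1: DBAD ⇒ AC·DCB·DC·AC
    A ↦ DC
    B ↦ DCB
    D ↦ AC
    C ↦ CC  (constrained at step 1)

A->DC, B->DCB, C->CC, D->AC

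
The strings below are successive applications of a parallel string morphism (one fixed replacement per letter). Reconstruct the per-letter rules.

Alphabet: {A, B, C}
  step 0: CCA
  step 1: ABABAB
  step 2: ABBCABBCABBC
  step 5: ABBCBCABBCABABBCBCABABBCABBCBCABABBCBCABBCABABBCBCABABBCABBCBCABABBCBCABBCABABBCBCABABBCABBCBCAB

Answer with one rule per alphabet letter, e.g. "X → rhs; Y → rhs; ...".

  step 1 ⇒ step 2: ABABAB ⇒ AB·BC·AB·BC·AB·BC
    A ↦ AB
    B ↦ BC
  step 0 ⇒ step 1: CCA ⇒ AB·AB·AB
    C ↦ AB

A->AB, B->BC, C->AB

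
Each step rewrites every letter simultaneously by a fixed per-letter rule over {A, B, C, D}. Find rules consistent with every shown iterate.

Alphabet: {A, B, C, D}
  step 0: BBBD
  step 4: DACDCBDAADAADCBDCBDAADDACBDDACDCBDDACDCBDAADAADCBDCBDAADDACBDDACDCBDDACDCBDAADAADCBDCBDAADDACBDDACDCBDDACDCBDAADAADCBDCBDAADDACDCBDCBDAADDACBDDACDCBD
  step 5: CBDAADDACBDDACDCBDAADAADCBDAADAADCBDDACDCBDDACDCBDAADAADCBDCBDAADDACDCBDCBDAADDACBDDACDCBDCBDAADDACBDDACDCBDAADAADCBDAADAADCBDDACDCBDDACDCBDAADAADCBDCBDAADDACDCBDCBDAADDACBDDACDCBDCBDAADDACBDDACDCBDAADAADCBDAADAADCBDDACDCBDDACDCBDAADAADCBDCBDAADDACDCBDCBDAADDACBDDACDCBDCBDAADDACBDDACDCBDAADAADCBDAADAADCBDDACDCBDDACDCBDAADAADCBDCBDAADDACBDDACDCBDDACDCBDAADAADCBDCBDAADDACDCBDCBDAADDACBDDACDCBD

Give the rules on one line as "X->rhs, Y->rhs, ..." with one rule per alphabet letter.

  step 4 ⇒ step 5: DACDCBDAADAADCBDCBDAADDACBDDACDCBDDACDCBDAADAADCBDCBDAADDACBDDACDCBDDACDCBDAADAADCBDCBDAADDACBDDACDCBDDACDCBDAADAADCBDCBDAADDACDCBDCBDAADDACBDDACDCBD ⇒ CBD·AAD·DA·CBD·DA·CD·CBD·AAD·AAD·CBD·AAD·AAD·CBD·DA·CD·CBD·DA·CD·CBD·AAD·AAD·CBD·CBD·AAD·DA·CD·CBD·CBD·AAD·DA·CBD·DA·CD·CBD·CBD·AAD·DA·CBD·DA·CD·CBD·AAD·AAD·CBD·AAD·AAD·CBD·DA·CD·CBD·DA·CD·CBD·AAD·AAD·CBD·CBD·AAD·DA·CD·CBD·CBD·AAD·DA·CBD·DA·CD·CBD·CBD·AAD·DA·CBD·DA·CD·CBD·AAD·AAD·CBD·AAD·AAD·CBD·DA·CD·CBD·DA·CD·CBD·AAD·AAD·CBD·CBD·AAD·DA·CD·CBD·CBD·AAD·DA·CBD·DA·CD·CBD·CBD·AAD·DA·CBD·DA·CD·CBD·AAD·AAD·CBD·AAD·AAD·CBD·DA·CD·CBD·DA·CD·CBD·AAD·AAD·CBD·CBD·AAD·DA·CBD·DA·CD·CBD·DA·CD·CBD·AAD·AAD·CBD·CBD·AAD·DA·CD·CBD·CBD·AAD·DA·CBD·DA·CD·CBD
    A ↦ AAD
    B ↦ CD
    C ↦ DA
    D ↦ CBD

A->AAD, B->CD, C->DA, D->CBD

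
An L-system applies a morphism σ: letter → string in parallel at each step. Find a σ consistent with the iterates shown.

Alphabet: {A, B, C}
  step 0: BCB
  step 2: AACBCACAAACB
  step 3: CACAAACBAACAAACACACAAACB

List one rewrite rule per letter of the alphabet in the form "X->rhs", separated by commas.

  step 2 ⇒ step 3: AACBCACAAACB ⇒ CA·CA·AA·CB·AA·CA·AA·CA·CA·CA·AA·CB
    A ↦ CA
    B ↦ CB
    C ↦ AA

A->CA, B->CB, C->AA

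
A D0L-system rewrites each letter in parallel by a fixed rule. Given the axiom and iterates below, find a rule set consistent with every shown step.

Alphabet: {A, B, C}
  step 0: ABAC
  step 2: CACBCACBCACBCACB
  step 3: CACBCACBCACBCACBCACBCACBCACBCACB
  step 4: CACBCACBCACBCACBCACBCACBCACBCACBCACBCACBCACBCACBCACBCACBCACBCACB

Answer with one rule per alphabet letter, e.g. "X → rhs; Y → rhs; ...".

  step 3 ⇒ step 4: CACBCACBCACBCACBCACBCACBCACBCACB ⇒ CA·CB·CA·CB·CA·CB·CA·CB·CA·CB·CA·CB·CA·CB·CA·CB·CA·CB·CA·CB·CA·CB·CA·CB·CA·CB·CA·CB·CA·CB·CA·CB
    A ↦ CB
    B ↦ CB
    C ↦ CA

A->CB, B->CB, C->CA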